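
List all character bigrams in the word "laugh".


Word: "laugh" (length 5)
Number of bigrams = 5 - 2 + 1 = 4
  Position 0: "la"
  Position 1: "au"
  Position 2: "ug"
  Position 3: "gh"
Bigrams = "la", "au", "ug", "gh"


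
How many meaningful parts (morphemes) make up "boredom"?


Word: "boredom"
Morphemes: bore / -dom
Each morpheme carries meaning
= 2 morphemes


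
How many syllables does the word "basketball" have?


Word: "basketball"
Syllable breakdown: bas-ket-ball
Counting: 3 parts
= 3 syllables


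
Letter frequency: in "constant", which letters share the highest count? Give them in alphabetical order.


Word: "constant"
Letter counts:
  'a': 1
  'c': 1
  'n': 2
  'o': 1
  's': 1
  't': 2
Maximum count = 2
Most frequent = 'n', 't' (2 times each)


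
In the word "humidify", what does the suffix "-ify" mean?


Suffix: -ify
Example: humidify (humid + -ify)
Meaning = to make


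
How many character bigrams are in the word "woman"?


Word: "woman" (length 5)
Number of 2-grams = length - 2 + 1 = 5 - 2 + 1
= 4


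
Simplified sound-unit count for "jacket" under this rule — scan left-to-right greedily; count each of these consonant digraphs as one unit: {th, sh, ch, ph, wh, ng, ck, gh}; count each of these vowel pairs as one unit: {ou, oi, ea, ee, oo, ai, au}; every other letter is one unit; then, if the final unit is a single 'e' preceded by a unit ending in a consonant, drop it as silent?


Word: "jacket" (6 letters)
Left-to-right scan:
  (1) 'j' (letter)
  (2) 'a' (letter)
  (3) 'ck' (digraph)
  (4) 'e' (letter)
  (5) 't' (letter)
Units from scan: 5
Sound units = 5 units


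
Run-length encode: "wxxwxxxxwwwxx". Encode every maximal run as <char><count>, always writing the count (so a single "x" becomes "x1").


String: "wxxwxxxxwwwxx"
Scanning for consecutive runs:
  'w' x 1
  'x' x 2
  'w' x 1
  'x' x 4
  'w' x 3
  'x' x 2
RLE = "w1x2w1x4w3x2"


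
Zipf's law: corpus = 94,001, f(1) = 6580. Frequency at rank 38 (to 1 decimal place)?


Zipf's law: f(r) = f(1) / r
f(1) = 6580
f(38) = 6580 / 38
= 173.2 occurrences


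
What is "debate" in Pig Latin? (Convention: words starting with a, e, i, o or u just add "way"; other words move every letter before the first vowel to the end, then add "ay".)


Word: "debate"
Starts with consonant(s) → move to end, add 'ay'
Consonant cluster: "d"
Pig Latin = "ebateday"


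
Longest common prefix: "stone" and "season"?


Word 1: "stone"
Word 2: "season"
Comparing from start:
  Pos 0: 's' == 's'
  Pos 1: 't' != 'e' (stop)
LCP = "s" (length 1)


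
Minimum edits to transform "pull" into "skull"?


Word 1: "pull" (length 4)
Word 2: "skull" (length 5)
One optimal edit sequence (insert/delete/substitute each cost 1):
  1. insert 's'  (+1)
  2. substitute 'p' -> 'k'  (+1)
  3. keep 'u'
  4. keep 'l'
  5. keep 'l'
Total edit operations: 2
Edit distance = 2


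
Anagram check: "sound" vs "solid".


Word 1: "sound" → sorted: dnosu
Word 2: "solid" → sorted: dilos
Same letters? dnosu != dilos
Anagram = No


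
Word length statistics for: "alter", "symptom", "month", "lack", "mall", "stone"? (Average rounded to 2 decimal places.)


Lengths: "alter"=5, "symptom"=7, "month"=5, "lack"=4, "mall"=4, "stone"=5
Sum = 30, Count = 6
Average = 30/6 = 5.00
= avg=5.00, min=4, max=7


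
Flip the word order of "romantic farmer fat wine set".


Original: "romantic farmer fat wine set"
Words (1..n): romantic | farmer | fat | wine | set
Reversed (n..1): set | wine | fat | farmer | romantic
Result = "set wine fat farmer romantic"


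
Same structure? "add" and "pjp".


Pattern of "add": [0, 1, 1]
Pattern of "pjp": [0, 1, 0]
Patterns do not match
Same pattern = No


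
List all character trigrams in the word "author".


Word: "author" (length 6)
Number of trigrams = 6 - 3 + 1 = 4
  Position 0: "aut"
  Position 1: "uth"
  Position 2: "tho"
  Position 3: "hor"
Trigrams = "aut", "uth", "tho", "hor"


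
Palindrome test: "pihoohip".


Word: "pihoohip"
Reversed: "pihoohip"
Forward == Backward? pihoohip == pihoohip
Palindrome = Yes


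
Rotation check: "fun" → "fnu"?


Word: "fun", Candidate: "fnu"
Method: check if candidate is substring of word+word
"funfun" contains "fnu"? No
Is rotation = No


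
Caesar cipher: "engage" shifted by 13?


Word: "engage"
Shift: 13
Each letter → (letter + shift) mod 26:
  'e' (4) + 13 = 17 → 'r'
  'n' (13) + 13 = 0 → 'a'
  'g' (6) + 13 = 19 → 't'
  'a' (0) + 13 = 13 → 'n'
  'g' (6) + 13 = 19 → 't'
  'e' (4) + 13 = 17 → 'r'
Result = "ratntr"


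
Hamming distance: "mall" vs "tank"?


Comparing character by character (same length = 4):
  Pos 0: 'm' vs 't' !=
  Pos 1: 'a' vs 'a' =
  Pos 2: 'l' vs 'n' !=
  Pos 3: 'l' vs 'k' !=
Hamming distance = 3


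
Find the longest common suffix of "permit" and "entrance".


Word 1: "permit"
Word 2: "entrance"
Comparing from end:
  Pos -1: 't' != 'e' (stop)
LCS = "" (length 0)


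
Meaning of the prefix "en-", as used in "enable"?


Prefix: en-
Example: enable (en- + able)
Meaning = cause to / put into


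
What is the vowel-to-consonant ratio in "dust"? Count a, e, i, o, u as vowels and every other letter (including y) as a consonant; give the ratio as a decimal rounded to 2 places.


Word: "dust"
Vowels (a,e,i,o,u): 1
Consonants: 3
Ratio = 1/3
= 0.33


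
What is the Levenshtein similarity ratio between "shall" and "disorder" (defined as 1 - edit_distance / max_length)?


Word 1: "shall" (length 5)
Word 2: "disorder" (length 8)
One optimal edit sequence:
  1. insert 'd'  (+1)
  2. insert 'i'  (+1)
  3. keep 's'
  4. insert 'o'  (+1)
  5. substitute 'h' -> 'r'  (+1)
  6. substitute 'a' -> 'd'  (+1)
  7. substitute 'l' -> 'e'  (+1)
  8. substitute 'l' -> 'r'  (+1)
Edit distance = 7
Max length = max(5, 8) = 8
Similarity = 1 - 7/8
= 0.1250


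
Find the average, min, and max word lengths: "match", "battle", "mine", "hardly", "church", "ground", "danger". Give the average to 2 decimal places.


Lengths: "match"=5, "battle"=6, "mine"=4, "hardly"=6, "church"=6, "ground"=6, "danger"=6
Sum = 39, Count = 7
Average = 39/7 = 5.57
= avg=5.57, min=4, max=6


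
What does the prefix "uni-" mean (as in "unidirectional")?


Prefix: uni-
Example: unidirectional = uni- + directional
Meaning = one


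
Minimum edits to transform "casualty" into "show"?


Word 1: "casualty" (length 8)
Word 2: "show" (length 4)
One optimal edit sequence (insert/delete/substitute each cost 1):
  1. delete 'c'  (+1)
  2. delete 'a'  (+1)
  3. keep 's'
  4. delete 'u'  (+1)
  5. delete 'a'  (+1)
  6. substitute 'l' -> 'h'  (+1)
  7. substitute 't' -> 'o'  (+1)
  8. substitute 'y' -> 'w'  (+1)
Total edit operations: 7
Edit distance = 7


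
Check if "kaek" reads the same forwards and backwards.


Word: "kaek"
Reversed: "keak"
Forward == Backward? kaek != keak
Palindrome = No


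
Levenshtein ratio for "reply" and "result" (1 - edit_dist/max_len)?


Word 1: "reply" (length 5)
Word 2: "result" (length 6)
One optimal edit sequence:
  1. keep 'r'
  2. keep 'e'
  3. insert 's'  (+1)
  4. substitute 'p' -> 'u'  (+1)
  5. keep 'l'
  6. substitute 'y' -> 't'  (+1)
Edit distance = 3
Max length = max(5, 6) = 6
Similarity = 1 - 3/6
= 0.5000


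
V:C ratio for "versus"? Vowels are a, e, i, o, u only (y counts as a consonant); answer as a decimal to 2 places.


Word: "versus"
Vowels (a,e,i,o,u): 2
Consonants: 4
Ratio = 2/4
= 0.50


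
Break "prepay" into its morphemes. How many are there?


Word: "prepay"
Morphemes: pre- / pay
Each morpheme carries meaning
= 2 morphemes


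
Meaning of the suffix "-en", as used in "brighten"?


Suffix: -en
Example: brighten (bright + -en)
Meaning = to make / become


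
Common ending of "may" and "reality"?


Word 1: "may"
Word 2: "reality"
Comparing from end:
  Pos -1: 'y' == 'y'
  Pos -2: 'a' != 't' (stop)
LCS = "y" (length 1)


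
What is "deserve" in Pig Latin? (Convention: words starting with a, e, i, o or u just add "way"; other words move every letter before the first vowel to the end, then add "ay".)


Word: "deserve"
Starts with consonant(s) → move to end, add 'ay'
Consonant cluster: "d"
Pig Latin = "eserveday"


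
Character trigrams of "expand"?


Word: "expand" (length 6)
Number of trigrams = 6 - 3 + 1 = 4
  Position 0: "exp"
  Position 1: "xpa"
  Position 2: "pan"
  Position 3: "and"
Trigrams = "exp", "xpa", "pan", "and"


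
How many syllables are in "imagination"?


Word: "imagination"
Syllable breakdown: i | mag | i | na | tion
Counting: 5 parts
= 5 syllables


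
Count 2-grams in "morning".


Word: "morning" (length 7)
Number of 2-grams = length - 2 + 1 = 7 - 2 + 1
= 6


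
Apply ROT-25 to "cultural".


Word: "cultural"
Shift: 25
Each letter → (letter + shift) mod 26:
  'c' (2) + 25 = 1 → 'b'
  'u' (20) + 25 = 19 → 't'
  'l' (11) + 25 = 10 → 'k'
  't' (19) + 25 = 18 → 's'
  'u' (20) + 25 = 19 → 't'
  'r' (17) + 25 = 16 → 'q'
  'a' (0) + 25 = 25 → 'z'
  'l' (11) + 25 = 10 → 'k'
Result = "btkstqzk"


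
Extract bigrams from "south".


Word: "south" (length 5)
Number of bigrams = 5 - 2 + 1 = 4
  Position 0: "so"
  Position 1: "ou"
  Position 2: "ut"
  Position 3: "th"
Bigrams = "so", "ou", "ut", "th"


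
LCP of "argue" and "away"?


Word 1: "argue"
Word 2: "away"
Comparing from start:
  Pos 0: 'a' == 'a'
  Pos 1: 'r' != 'w' (stop)
LCP = "a" (length 1)


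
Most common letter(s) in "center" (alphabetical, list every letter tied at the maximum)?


Word: "center"
Letter counts:
  'c': 1
  'e': 2
  'n': 1
  'r': 1
  't': 1
Maximum count = 2
Most frequent = 'e' (2 times each)


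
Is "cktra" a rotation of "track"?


Word: "track", Candidate: "cktra"
Method: check if candidate is substring of word+word
"tracktrack" contains "cktra"? Yes
Is rotation = Yes


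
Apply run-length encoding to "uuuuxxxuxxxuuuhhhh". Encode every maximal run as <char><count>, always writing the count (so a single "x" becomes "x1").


String: "uuuuxxxuxxxuuuhhhh"
Scanning for consecutive runs:
  'u' x 4
  'x' x 3
  'u' x 1
  'x' x 3
  'u' x 3
  'h' x 4
RLE = "u4x3u1x3u3h4"


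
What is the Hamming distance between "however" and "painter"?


Comparing character by character (same length = 7):
  Pos 0: 'h' vs 'p' !=
  Pos 1: 'o' vs 'a' !=
  Pos 2: 'w' vs 'i' !=
  Pos 3: 'e' vs 'n' !=
  Pos 4: 'v' vs 't' !=
  Pos 5: 'e' vs 'e' =
  Pos 6: 'r' vs 'r' =
Hamming distance = 5


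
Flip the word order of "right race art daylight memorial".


Original: "right race art daylight memorial"
Words (1..n): right | race | art | daylight | memorial
Reversed (n..1): memorial | daylight | art | race | right
Result = "memorial daylight art race right"


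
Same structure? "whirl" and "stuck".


Pattern of "whirl": [0, 1, 2, 3, 4]
Pattern of "stuck": [0, 1, 2, 3, 4]
Patterns match
Same pattern = Yes


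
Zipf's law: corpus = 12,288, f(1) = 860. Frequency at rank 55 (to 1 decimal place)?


Zipf's law: f(r) = f(1) / r
f(1) = 860
f(55) = 860 / 55
= 15.6 occurrences


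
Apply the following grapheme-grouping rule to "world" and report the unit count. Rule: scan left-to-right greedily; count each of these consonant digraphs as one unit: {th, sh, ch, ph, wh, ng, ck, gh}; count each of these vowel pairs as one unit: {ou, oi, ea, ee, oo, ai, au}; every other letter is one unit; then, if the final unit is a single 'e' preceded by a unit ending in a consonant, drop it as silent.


Word: "world" (5 letters)
Left-to-right scan:
  1. 'w' (letter)
  2. 'o' (letter)
  3. 'r' (letter)
  4. 'l' (letter)
  5. 'd' (letter)
Units from scan: 5
Sound units = 5 units


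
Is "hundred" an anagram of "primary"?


Word 1: "primary" → sorted: aimprry
Word 2: "hundred" → sorted: ddehnru
Same letters? aimprry != ddehnru
Anagram = No


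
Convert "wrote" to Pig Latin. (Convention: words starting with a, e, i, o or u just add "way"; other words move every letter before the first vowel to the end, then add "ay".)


Word: "wrote"
Starts with consonant(s) → move to end, add 'ay'
Consonant cluster: "wr"
Pig Latin = "otewray"


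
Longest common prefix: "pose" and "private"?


Word 1: "pose"
Word 2: "private"
Comparing from start:
  Pos 0: 'p' == 'p'
  Pos 1: 'o' != 'r' (stop)
LCP = "p" (length 1)


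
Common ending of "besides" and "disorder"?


Word 1: "besides"
Word 2: "disorder"
Comparing from end:
  Pos -1: 's' != 'r' (stop)
LCS = "" (length 0)


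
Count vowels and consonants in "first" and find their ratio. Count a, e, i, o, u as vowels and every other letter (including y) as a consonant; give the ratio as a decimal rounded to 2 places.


Word: "first"
Vowels (a,e,i,o,u): 1
Consonants: 4
Ratio = 1/4
= 0.25


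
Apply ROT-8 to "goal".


Word: "goal"
Shift: 8
Each letter → (letter + shift) mod 26:
  'g' (6) + 8 = 14 → 'o'
  'o' (14) + 8 = 22 → 'w'
  'a' (0) + 8 = 8 → 'i'
  'l' (11) + 8 = 19 → 't'
Result = "owit"


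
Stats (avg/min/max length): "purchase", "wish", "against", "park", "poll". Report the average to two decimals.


Lengths: "purchase"=8, "wish"=4, "against"=7, "park"=4, "poll"=4
Sum = 27, Count = 5
Average = 27/5 = 5.40
= avg=5.40, min=4, max=8


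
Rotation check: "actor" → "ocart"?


Word: "actor", Candidate: "ocart"
Method: check if candidate is substring of word+word
"actoractor" contains "ocart"? No
Is rotation = No


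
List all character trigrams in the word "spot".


Word: "spot" (length 4)
Number of trigrams = 4 - 3 + 1 = 2
  Position 0: "spo"
  Position 1: "pot"
Trigrams = "spo", "pot"


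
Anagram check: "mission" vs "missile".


Word 1: "mission" → sorted: iimnoss
Word 2: "missile" → sorted: eiilmss
Same letters? iimnoss != eiilmss
Anagram = No


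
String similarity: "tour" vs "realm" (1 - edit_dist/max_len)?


Word 1: "tour" (length 4)
Word 2: "realm" (length 5)
One optimal edit sequence:
  1. insert 'r'  (+1)
  2. substitute 't' -> 'e'  (+1)
  3. substitute 'o' -> 'a'  (+1)
  4. substitute 'u' -> 'l'  (+1)
  5. substitute 'r' -> 'm'  (+1)
Edit distance = 5
Max length = max(4, 5) = 5
Similarity = 1 - 5/5
= 0.0000


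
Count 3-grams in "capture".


Word: "capture" (length 7)
Number of 3-grams = length - 3 + 1 = 7 - 3 + 1
= 5


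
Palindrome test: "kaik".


Word: "kaik"
Reversed: "kiak"
Forward == Backward? kaik != kiak
Palindrome = No


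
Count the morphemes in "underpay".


Word: "underpay"
Morphemes: under- + pay
Each morpheme carries meaning
= 2 morphemes


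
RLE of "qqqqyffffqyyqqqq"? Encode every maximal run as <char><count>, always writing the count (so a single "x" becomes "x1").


String: "qqqqyffffqyyqqqq"
Scanning for consecutive runs:
  'q' x 4
  'y' x 1
  'f' x 4
  'q' x 1
  'y' x 2
  'q' x 4
RLE = "q4y1f4q1y2q4"


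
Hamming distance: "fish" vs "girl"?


Comparing character by character (same length = 4):
  Pos 0: 'f' vs 'g' !=
  Pos 1: 'i' vs 'i' =
  Pos 2: 's' vs 'r' !=
  Pos 3: 'h' vs 'l' !=
Hamming distance = 3


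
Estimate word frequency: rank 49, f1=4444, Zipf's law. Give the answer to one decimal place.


Zipf's law: f(r) = f(1) / r
f(1) = 4444
f(49) = 4444 / 49
= 90.7 occurrences


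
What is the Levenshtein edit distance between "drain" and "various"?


Word 1: "drain" (length 5)
Word 2: "various" (length 7)
One optimal edit sequence (insert/delete/substitute each cost 1):
  1. insert 'v'  (+1)
  2. substitute 'd' -> 'a'  (+1)
  3. keep 'r'
  4. insert 'i'  (+1)
  5. substitute 'a' -> 'o'  (+1)
  6. substitute 'i' -> 'u'  (+1)
  7. substitute 'n' -> 's'  (+1)
Total edit operations: 6
Edit distance = 6


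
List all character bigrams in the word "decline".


Word: "decline" (length 7)
Number of bigrams = 7 - 2 + 1 = 6
  Position 0: "de"
  Position 1: "ec"
  Position 2: "cl"
  Position 3: "li"
  Position 4: "in"
  Position 5: "ne"
Bigrams = "de", "ec", "cl", "li", "in", "ne"


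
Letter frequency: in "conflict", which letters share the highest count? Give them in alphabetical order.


Word: "conflict"
Letter counts:
  'c': 2
  'f': 1
  'i': 1
  'l': 1
  'n': 1
  'o': 1
  't': 1
Maximum count = 2
Most frequent = 'c' (2 times each)


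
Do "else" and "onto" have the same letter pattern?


Pattern of "else": [0, 1, 2, 0]
Pattern of "onto": [0, 1, 2, 0]
Patterns match
Same pattern = Yes


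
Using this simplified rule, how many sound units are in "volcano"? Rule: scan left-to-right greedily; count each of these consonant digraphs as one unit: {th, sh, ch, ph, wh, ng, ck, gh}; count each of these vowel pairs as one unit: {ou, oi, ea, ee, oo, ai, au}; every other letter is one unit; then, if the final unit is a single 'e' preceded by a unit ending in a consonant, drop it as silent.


Word: "volcano" (7 letters)
Left-to-right scan:
  [1] 'v' (letter)
  [2] 'o' (letter)
  [3] 'l' (letter)
  [4] 'c' (letter)
  [5] 'a' (letter)
  [6] 'n' (letter)
  [7] 'o' (letter)
Units from scan: 7
Sound units = 7 units


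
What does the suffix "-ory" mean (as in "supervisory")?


Suffix: -ory
Example: supervisory (supervise + -ory, with a spelling change)
Meaning = relating to / place for


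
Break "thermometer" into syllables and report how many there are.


Word: "thermometer"
Syllable breakdown: ther-mom-e-ter
Counting: 4 parts
= 4 syllables


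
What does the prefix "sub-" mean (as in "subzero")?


Prefix: sub-
As in: subzero -> sub- + zero
Meaning = under / below


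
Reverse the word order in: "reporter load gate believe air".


Original: "reporter load gate believe air"
Words (1..n): reporter | load | gate | believe | air
Reversed (n..1): air | believe | gate | load | reporter
Result = "air believe gate load reporter"


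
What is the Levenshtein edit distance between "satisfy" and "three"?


Word 1: "satisfy" (length 7)
Word 2: "three" (length 5)
One optimal edit sequence (insert/delete/substitute each cost 1):
  1. delete 's'  (+1)
  2. delete 'a'  (+1)
  3. keep 't'
  4. substitute 'i' -> 'h'  (+1)
  5. substitute 's' -> 'r'  (+1)
  6. substitute 'f' -> 'e'  (+1)
  7. substitute 'y' -> 'e'  (+1)
Total edit operations: 6
Edit distance = 6


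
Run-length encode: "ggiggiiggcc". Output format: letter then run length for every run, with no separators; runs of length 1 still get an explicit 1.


String: "ggiggiiggcc"
Scanning for consecutive runs:
  'g' x 2
  'i' x 1
  'g' x 2
  'i' x 2
  'g' x 2
  'c' x 2
RLE = "g2i1g2i2g2c2"


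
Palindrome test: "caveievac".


Word: "caveievac"
Reversed: "caveievac"
Forward == Backward? caveievac == caveievac
Palindrome = Yes


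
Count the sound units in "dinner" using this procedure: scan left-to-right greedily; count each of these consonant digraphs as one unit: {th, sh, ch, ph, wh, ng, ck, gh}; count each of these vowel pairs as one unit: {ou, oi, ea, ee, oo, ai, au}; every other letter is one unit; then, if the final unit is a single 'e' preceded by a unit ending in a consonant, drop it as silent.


Word: "dinner" (6 letters)
Left-to-right scan:
  [1] 'd' (letter)
  [2] 'i' (letter)
  [3] 'n' (letter)
  [4] 'n' (letter)
  [5] 'e' (letter)
  [6] 'r' (letter)
Units from scan: 6
Sound units = 6 units


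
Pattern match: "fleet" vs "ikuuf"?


Pattern of "fleet": [0, 1, 2, 2, 3]
Pattern of "ikuuf": [0, 1, 2, 2, 3]
Patterns match
Same pattern = Yes


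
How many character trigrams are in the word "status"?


Word: "status" (length 6)
Number of 3-grams = length - 3 + 1 = 6 - 3 + 1
= 4


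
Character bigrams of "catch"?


Word: "catch" (length 5)
Number of bigrams = 5 - 2 + 1 = 4
  Position 0: "ca"
  Position 1: "at"
  Position 2: "tc"
  Position 3: "ch"
Bigrams = "ca", "at", "tc", "ch"


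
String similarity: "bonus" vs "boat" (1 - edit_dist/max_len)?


Word 1: "bonus" (length 5)
Word 2: "boat" (length 4)
One optimal edit sequence:
  1. keep 'b'
  2. keep 'o'
  3. delete 'n'  (+1)
  4. substitute 'u' -> 'a'  (+1)
  5. substitute 's' -> 't'  (+1)
Edit distance = 3
Max length = max(5, 4) = 5
Similarity = 1 - 3/5
= 0.4000


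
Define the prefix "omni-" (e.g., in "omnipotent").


Prefix: omni-
As in: omnipotent -> omni- + potent
Meaning = all


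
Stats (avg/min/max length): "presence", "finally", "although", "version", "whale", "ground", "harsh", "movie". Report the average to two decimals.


Lengths: "presence"=8, "finally"=7, "although"=8, "version"=7, "whale"=5, "ground"=6, "harsh"=5, "movie"=5
Sum = 51, Count = 8
Average = 51/8 = 6.38
= avg=6.38, min=5, max=8


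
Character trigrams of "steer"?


Word: "steer" (length 5)
Number of trigrams = 5 - 3 + 1 = 3
  Position 0: "ste"
  Position 1: "tee"
  Position 2: "eer"
Trigrams = "ste", "tee", "eer"


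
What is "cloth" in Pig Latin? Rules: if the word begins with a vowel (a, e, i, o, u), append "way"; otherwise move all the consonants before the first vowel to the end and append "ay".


Word: "cloth"
Starts with consonant(s) → move to end, add 'ay'
Consonant cluster: "cl"
Pig Latin = "othclay"


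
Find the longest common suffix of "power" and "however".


Word 1: "power"
Word 2: "however"
Comparing from end:
  Pos -1: 'r' == 'r'
  Pos -2: 'e' == 'e'
  Pos -3: 'w' != 'v' (stop)
LCS = "er" (length 2)


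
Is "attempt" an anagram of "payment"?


Word 1: "payment" → sorted: aemnpty
Word 2: "attempt" → sorted: aempttt
Same letters? aemnpty != aempttt
Anagram = No


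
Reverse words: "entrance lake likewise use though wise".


Original: "entrance lake likewise use though wise"
Words (1..n): entrance | lake | likewise | use | though | wise
Reversed (n..1): wise | though | use | likewise | lake | entrance
Result = "wise though use likewise lake entrance"


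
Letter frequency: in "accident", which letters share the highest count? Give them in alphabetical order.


Word: "accident"
Letter counts:
  'a': 1
  'c': 2
  'd': 1
  'e': 1
  'i': 1
  'n': 1
  't': 1
Maximum count = 2
Most frequent = 'c' (2 times each)


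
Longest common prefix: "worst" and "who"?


Word 1: "worst"
Word 2: "who"
Comparing from start:
  Pos 0: 'w' == 'w'
  Pos 1: 'o' != 'h' (stop)
LCP = "w" (length 1)


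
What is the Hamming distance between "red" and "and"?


Comparing character by character (same length = 3):
  Pos 0: 'r' vs 'a' !=
  Pos 1: 'e' vs 'n' !=
  Pos 2: 'd' vs 'd' =
Hamming distance = 2


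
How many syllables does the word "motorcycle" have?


Word: "motorcycle"
Syllable breakdown: mo / tor / cy / cle
Counting: 4 parts
= 4 syllables


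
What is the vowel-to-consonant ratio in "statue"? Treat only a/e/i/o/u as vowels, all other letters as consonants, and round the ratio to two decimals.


Word: "statue"
Vowels (a,e,i,o,u): 3
Consonants: 3
Ratio = 3/3
= 1.00


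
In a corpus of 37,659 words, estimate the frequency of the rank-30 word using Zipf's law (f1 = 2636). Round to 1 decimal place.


Zipf's law: f(r) = f(1) / r
f(1) = 2636
f(30) = 2636 / 30
= 87.9 occurrences


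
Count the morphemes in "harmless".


Word: "harmless"
Morphemes: harm / -less
Each morpheme carries meaning
= 2 morphemes


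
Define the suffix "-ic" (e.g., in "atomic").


Suffix: -ic
Example: atomic (atom + -ic)
Meaning = relating to


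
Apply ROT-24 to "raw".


Word: "raw"
Shift: 24
Each letter → (letter + shift) mod 26:
  'r' (17) + 24 = 15 → 'p'
  'a' (0) + 24 = 24 → 'y'
  'w' (22) + 24 = 20 → 'u'
Result = "pyu"


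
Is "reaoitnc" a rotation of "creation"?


Word: "creation", Candidate: "reaoitnc"
Method: check if candidate is substring of word+word
"creationcreation" contains "reaoitnc"? No
Is rotation = No


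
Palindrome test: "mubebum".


Word: "mubebum"
Reversed: "mubebum"
Forward == Backward? mubebum == mubebum
Palindrome = Yes


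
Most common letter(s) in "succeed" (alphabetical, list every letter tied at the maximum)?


Word: "succeed"
Letter counts:
  'c': 2
  'd': 1
  'e': 2
  's': 1
  'u': 1
Maximum count = 2
Most frequent = 'c', 'e' (2 times each)


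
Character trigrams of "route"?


Word: "route" (length 5)
Number of trigrams = 5 - 3 + 1 = 3
  Position 0: "rou"
  Position 1: "out"
  Position 2: "ute"
Trigrams = "rou", "out", "ute"


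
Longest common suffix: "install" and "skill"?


Word 1: "install"
Word 2: "skill"
Comparing from end:
  Pos -1: 'l' == 'l'
  Pos -2: 'l' == 'l'
  Pos -3: 'a' != 'i' (stop)
LCS = "ll" (length 2)


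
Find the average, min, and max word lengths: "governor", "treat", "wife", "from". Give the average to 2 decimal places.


Lengths: "governor"=8, "treat"=5, "wife"=4, "from"=4
Sum = 21, Count = 4
Average = 21/4 = 5.25
= avg=5.25, min=4, max=8


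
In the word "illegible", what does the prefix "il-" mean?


Prefix: il-
Example: illegible = il- + legible
Meaning = not


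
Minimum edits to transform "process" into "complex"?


Word 1: "process" (length 7)
Word 2: "complex" (length 7)
One optimal edit sequence (insert/delete/substitute each cost 1):
  1. substitute 'p' -> 'c'  (+1)
  2. substitute 'r' -> 'o'  (+1)
  3. substitute 'o' -> 'm'  (+1)
  4. substitute 'c' -> 'p'  (+1)
  5. substitute 'e' -> 'l'  (+1)
  6. substitute 's' -> 'e'  (+1)
  7. substitute 's' -> 'x'  (+1)
Total edit operations: 7
Edit distance = 7


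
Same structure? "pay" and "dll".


Pattern of "pay": [0, 1, 2]
Pattern of "dll": [0, 1, 1]
Patterns do not match
Same pattern = No


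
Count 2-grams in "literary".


Word: "literary" (length 8)
Number of 2-grams = length - 2 + 1 = 8 - 2 + 1
= 7


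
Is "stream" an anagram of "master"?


Word 1: "master" → sorted: aemrst
Word 2: "stream" → sorted: aemrst
Same letters? aemrst == aemrst
Anagram = Yes


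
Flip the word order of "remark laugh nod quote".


Original: "remark laugh nod quote"
Words (1..n): remark | laugh | nod | quote
Reversed (n..1): quote | nod | laugh | remark
Result = "quote nod laugh remark"


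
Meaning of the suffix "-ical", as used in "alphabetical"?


Suffix: -ical
Example: alphabetical = alphabet + -ical
Meaning = relating to


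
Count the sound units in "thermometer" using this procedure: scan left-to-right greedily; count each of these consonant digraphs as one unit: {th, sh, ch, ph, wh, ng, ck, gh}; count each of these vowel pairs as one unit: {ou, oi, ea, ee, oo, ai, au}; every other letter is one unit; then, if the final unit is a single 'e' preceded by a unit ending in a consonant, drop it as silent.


Word: "thermometer" (11 letters)
Left-to-right scan:
  [1] 'th' (digraph)
  [2] 'e' (letter)
  [3] 'r' (letter)
  [4] 'm' (letter)
  [5] 'o' (letter)
  [6] 'm' (letter)
  [7] 'e' (letter)
  [8] 't' (letter)
  [9] 'e' (letter)
  [10] 'r' (letter)
Units from scan: 10
Sound units = 10 units


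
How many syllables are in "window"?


Word: "window"
Syllable breakdown: win-dow
Counting: 2 parts
= 2 syllables


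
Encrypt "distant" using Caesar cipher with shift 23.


Word: "distant"
Shift: 23
Each letter → (letter + shift) mod 26:
  'd' (3) + 23 = 0 → 'a'
  'i' (8) + 23 = 5 → 'f'
  's' (18) + 23 = 15 → 'p'
  't' (19) + 23 = 16 → 'q'
  'a' (0) + 23 = 23 → 'x'
  'n' (13) + 23 = 10 → 'k'
  't' (19) + 23 = 16 → 'q'
Result = "afpqxkq"


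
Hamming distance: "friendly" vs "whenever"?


Comparing character by character (same length = 8):
  Pos 0: 'f' vs 'w' !=
  Pos 1: 'r' vs 'h' !=
  Pos 2: 'i' vs 'e' !=
  Pos 3: 'e' vs 'n' !=
  Pos 4: 'n' vs 'e' !=
  Pos 5: 'd' vs 'v' !=
  Pos 6: 'l' vs 'e' !=
  Pos 7: 'y' vs 'r' !=
Hamming distance = 8


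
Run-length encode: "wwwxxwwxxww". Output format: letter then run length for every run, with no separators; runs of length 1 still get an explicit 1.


String: "wwwxxwwxxww"
Scanning for consecutive runs:
  'w' x 3
  'x' x 2
  'w' x 2
  'x' x 2
  'w' x 2
RLE = "w3x2w2x2w2"


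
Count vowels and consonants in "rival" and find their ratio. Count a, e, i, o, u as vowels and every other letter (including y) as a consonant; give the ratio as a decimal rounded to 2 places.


Word: "rival"
Vowels (a,e,i,o,u): 2
Consonants: 3
Ratio = 2/3
= 0.67


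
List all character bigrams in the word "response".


Word: "response" (length 8)
Number of bigrams = 8 - 2 + 1 = 7
  Position 0: "re"
  Position 1: "es"
  Position 2: "sp"
  Position 3: "po"
  Position 4: "on"
  Position 5: "ns"
  Position 6: "se"
Bigrams = "re", "es", "sp", "po", "on", "ns", "se"


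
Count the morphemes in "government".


Word: "government"
Morphemes: govern | -ment
Each morpheme carries meaning
= 2 morphemes


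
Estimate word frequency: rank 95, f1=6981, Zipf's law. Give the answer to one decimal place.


Zipf's law: f(r) = f(1) / r
f(1) = 6981
f(95) = 6981 / 95
= 73.5 occurrences


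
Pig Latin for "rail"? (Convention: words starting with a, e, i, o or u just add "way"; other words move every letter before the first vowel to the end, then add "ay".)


Word: "rail"
Starts with consonant(s) → move to end, add 'ay'
Consonant cluster: "r"
Pig Latin = "ailray"


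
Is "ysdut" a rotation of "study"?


Word: "study", Candidate: "ysdut"
Method: check if candidate is substring of word+word
"studystudy" contains "ysdut"? No
Is rotation = No


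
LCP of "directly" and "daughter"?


Word 1: "directly"
Word 2: "daughter"
Comparing from start:
  Pos 0: 'd' == 'd'
  Pos 1: 'i' != 'a' (stop)
LCP = "d" (length 1)


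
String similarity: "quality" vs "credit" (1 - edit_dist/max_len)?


Word 1: "quality" (length 7)
Word 2: "credit" (length 6)
One optimal edit sequence:
  1. substitute 'q' -> 'c'  (+1)
  2. substitute 'u' -> 'r'  (+1)
  3. substitute 'a' -> 'e'  (+1)
  4. substitute 'l' -> 'd'  (+1)
  5. keep 'i'
  6. keep 't'
  7. delete 'y'  (+1)
Edit distance = 5
Max length = max(7, 6) = 7
Similarity = 1 - 5/7
= 0.2857


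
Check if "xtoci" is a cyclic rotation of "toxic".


Word: "toxic", Candidate: "xtoci"
Method: check if candidate is substring of word+word
"toxictoxic" contains "xtoci"? No
Is rotation = No


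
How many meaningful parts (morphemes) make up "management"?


Word: "management"
Morphemes: manage + -ment
Each morpheme carries meaning
= 2 morphemes


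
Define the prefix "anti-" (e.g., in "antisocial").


Prefix: anti-
As in: antisocial -> anti- + social
Meaning = against


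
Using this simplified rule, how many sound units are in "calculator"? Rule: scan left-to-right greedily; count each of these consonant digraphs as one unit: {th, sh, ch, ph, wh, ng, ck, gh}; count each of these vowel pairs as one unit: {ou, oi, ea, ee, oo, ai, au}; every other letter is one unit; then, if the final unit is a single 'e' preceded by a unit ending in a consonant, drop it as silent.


Word: "calculator" (10 letters)
Left-to-right scan:
  [1] 'c' (letter)
  [2] 'a' (letter)
  [3] 'l' (letter)
  [4] 'c' (letter)
  [5] 'u' (letter)
  [6] 'l' (letter)
  [7] 'a' (letter)
  [8] 't' (letter)
  [9] 'o' (letter)
  [10] 'r' (letter)
Units from scan: 10
Sound units = 10 units


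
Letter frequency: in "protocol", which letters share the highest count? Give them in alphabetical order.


Word: "protocol"
Letter counts:
  'c': 1
  'l': 1
  'o': 3
  'p': 1
  'r': 1
  't': 1
Maximum count = 3
Most frequent = 'o' (3 times each)


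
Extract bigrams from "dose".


Word: "dose" (length 4)
Number of bigrams = 4 - 2 + 1 = 3
  Position 0: "do"
  Position 1: "os"
  Position 2: "se"
Bigrams = "do", "os", "se"


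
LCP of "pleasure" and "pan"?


Word 1: "pleasure"
Word 2: "pan"
Comparing from start:
  Pos 0: 'p' == 'p'
  Pos 1: 'l' != 'a' (stop)
LCP = "p" (length 1)


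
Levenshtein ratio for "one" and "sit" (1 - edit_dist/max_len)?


Word 1: "one" (length 3)
Word 2: "sit" (length 3)
One optimal edit sequence:
  1. substitute 'o' -> 's'  (+1)
  2. substitute 'n' -> 'i'  (+1)
  3. substitute 'e' -> 't'  (+1)
Edit distance = 3
Max length = max(3, 3) = 3
Similarity = 1 - 3/3
= 0.0000


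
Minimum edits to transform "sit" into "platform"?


Word 1: "sit" (length 3)
Word 2: "platform" (length 8)
One optimal edit sequence (insert/delete/substitute each cost 1):
  1. insert 'p'  (+1)
  2. substitute 's' -> 'l'  (+1)
  3. substitute 'i' -> 'a'  (+1)
  4. keep 't'
  5. insert 'f'  (+1)
  6. insert 'o'  (+1)
  7. insert 'r'  (+1)
  8. insert 'm'  (+1)
Total edit operations: 7
Edit distance = 7


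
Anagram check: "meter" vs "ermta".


Word 1: "meter" → sorted: eemrt
Word 2: "ermta" → sorted: aemrt
Same letters? eemrt != aemrt
Anagram = No


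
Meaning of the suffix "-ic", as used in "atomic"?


Suffix: -ic
Example: atomic (atom + -ic)
Meaning = relating to


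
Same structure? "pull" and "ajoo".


Pattern of "pull": [0, 1, 2, 2]
Pattern of "ajoo": [0, 1, 2, 2]
Patterns match
Same pattern = Yes


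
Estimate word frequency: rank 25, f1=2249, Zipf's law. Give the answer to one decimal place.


Zipf's law: f(r) = f(1) / r
f(1) = 2249
f(25) = 2249 / 25
= 90.0 occurrences


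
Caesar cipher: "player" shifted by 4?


Word: "player"
Shift: 4
Each letter → (letter + shift) mod 26:
  'p' (15) + 4 = 19 → 't'
  'l' (11) + 4 = 15 → 'p'
  'a' (0) + 4 = 4 → 'e'
  'y' (24) + 4 = 2 → 'c'
  'e' (4) + 4 = 8 → 'i'
  'r' (17) + 4 = 21 → 'v'
Result = "tpeciv"


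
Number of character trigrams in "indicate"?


Word: "indicate" (length 8)
Number of 3-grams = length - 3 + 1 = 8 - 3 + 1
= 6


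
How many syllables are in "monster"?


Word: "monster"
Syllable breakdown: mon-ster
Counting: 2 parts
= 2 syllables


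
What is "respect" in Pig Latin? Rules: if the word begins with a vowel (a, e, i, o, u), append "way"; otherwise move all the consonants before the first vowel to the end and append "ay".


Word: "respect"
Starts with consonant(s) → move to end, add 'ay'
Consonant cluster: "r"
Pig Latin = "espectray"


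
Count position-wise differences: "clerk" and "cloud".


Comparing character by character (same length = 5):
  Pos 0: 'c' vs 'c' =
  Pos 1: 'l' vs 'l' =
  Pos 2: 'e' vs 'o' !=
  Pos 3: 'r' vs 'u' !=
  Pos 4: 'k' vs 'd' !=
Hamming distance = 3


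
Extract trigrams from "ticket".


Word: "ticket" (length 6)
Number of trigrams = 6 - 3 + 1 = 4
  Position 0: "tic"
  Position 1: "ick"
  Position 2: "cke"
  Position 3: "ket"
Trigrams = "tic", "ick", "cke", "ket"


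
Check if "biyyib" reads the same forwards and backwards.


Word: "biyyib"
Reversed: "biyyib"
Forward == Backward? biyyib == biyyib
Palindrome = Yes


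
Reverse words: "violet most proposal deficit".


Original: "violet most proposal deficit"
Words (1..n): violet | most | proposal | deficit
Reversed (n..1): deficit | proposal | most | violet
Result = "deficit proposal most violet"


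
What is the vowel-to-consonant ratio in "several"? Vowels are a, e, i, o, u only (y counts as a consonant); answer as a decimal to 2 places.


Word: "several"
Vowels (a,e,i,o,u): 3
Consonants: 4
Ratio = 3/4
= 0.75


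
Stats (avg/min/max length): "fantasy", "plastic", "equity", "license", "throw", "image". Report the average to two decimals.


Lengths: "fantasy"=7, "plastic"=7, "equity"=6, "license"=7, "throw"=5, "image"=5
Sum = 37, Count = 6
Average = 37/6 = 6.17
= avg=6.17, min=5, max=7


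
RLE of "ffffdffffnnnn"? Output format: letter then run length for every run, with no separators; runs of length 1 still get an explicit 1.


String: "ffffdffffnnnn"
Scanning for consecutive runs:
  'f' x 4
  'd' x 1
  'f' x 4
  'n' x 4
RLE = "f4d1f4n4"


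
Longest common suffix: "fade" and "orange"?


Word 1: "fade"
Word 2: "orange"
Comparing from end:
  Pos -1: 'e' == 'e'
  Pos -2: 'd' != 'g' (stop)
LCS = "e" (length 1)


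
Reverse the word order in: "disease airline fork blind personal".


Original: "disease airline fork blind personal"
Words (1..n): disease | airline | fork | blind | personal
Reversed (n..1): personal | blind | fork | airline | disease
Result = "personal blind fork airline disease"


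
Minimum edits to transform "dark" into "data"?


Word 1: "dark" (length 4)
Word 2: "data" (length 4)
One optimal edit sequence (insert/delete/substitute each cost 1):
  1. keep 'd'
  2. keep 'a'
  3. substitute 'r' -> 't'  (+1)
  4. substitute 'k' -> 'a'  (+1)
Total edit operations: 2
Edit distance = 2


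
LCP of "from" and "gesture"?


Word 1: "from"
Word 2: "gesture"
Comparing from start:
  Pos 0: 'f' != 'g' (stop)
LCP = "" (length 0)


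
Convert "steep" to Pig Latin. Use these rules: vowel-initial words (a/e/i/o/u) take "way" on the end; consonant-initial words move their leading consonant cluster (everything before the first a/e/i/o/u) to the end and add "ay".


Word: "steep"
Starts with consonant(s) → move to end, add 'ay'
Consonant cluster: "st"
Pig Latin = "eepstay"


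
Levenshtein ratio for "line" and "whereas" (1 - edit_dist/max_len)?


Word 1: "line" (length 4)
Word 2: "whereas" (length 7)
One optimal edit sequence:
  1. insert 'w'  (+1)
  2. substitute 'l' -> 'h'  (+1)
  3. substitute 'i' -> 'e'  (+1)
  4. substitute 'n' -> 'r'  (+1)
  5. keep 'e'
  6. insert 'a'  (+1)
  7. insert 's'  (+1)
Edit distance = 6
Max length = max(4, 7) = 7
Similarity = 1 - 6/7
= 0.1429


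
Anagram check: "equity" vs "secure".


Word 1: "equity" → sorted: eiqtuy
Word 2: "secure" → sorted: ceersu
Same letters? eiqtuy != ceersu
Anagram = No


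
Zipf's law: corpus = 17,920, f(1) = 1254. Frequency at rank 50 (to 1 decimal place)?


Zipf's law: f(r) = f(1) / r
f(1) = 1254
f(50) = 1254 / 50
= 25.1 occurrences


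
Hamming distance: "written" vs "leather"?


Comparing character by character (same length = 7):
  Pos 0: 'w' vs 'l' !=
  Pos 1: 'r' vs 'e' !=
  Pos 2: 'i' vs 'a' !=
  Pos 3: 't' vs 't' =
  Pos 4: 't' vs 'h' !=
  Pos 5: 'e' vs 'e' =
  Pos 6: 'n' vs 'r' !=
Hamming distance = 5


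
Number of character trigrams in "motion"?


Word: "motion" (length 6)
Number of 3-grams = length - 3 + 1 = 6 - 3 + 1
= 4


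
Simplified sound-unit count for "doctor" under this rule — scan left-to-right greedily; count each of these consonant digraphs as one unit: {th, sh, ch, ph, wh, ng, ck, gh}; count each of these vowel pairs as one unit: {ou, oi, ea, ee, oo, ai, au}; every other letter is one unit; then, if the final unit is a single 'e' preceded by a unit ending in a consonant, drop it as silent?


Word: "doctor" (6 letters)
Left-to-right scan:
  [1] 'd' (letter)
  [2] 'o' (letter)
  [3] 'c' (letter)
  [4] 't' (letter)
  [5] 'o' (letter)
  [6] 'r' (letter)
Units from scan: 6
Sound units = 6 units


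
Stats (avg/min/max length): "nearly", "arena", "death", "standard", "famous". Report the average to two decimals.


Lengths: "nearly"=6, "arena"=5, "death"=5, "standard"=8, "famous"=6
Sum = 30, Count = 5
Average = 30/5 = 6.00
= avg=6.00, min=5, max=8


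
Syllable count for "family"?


Word: "family"
Syllable breakdown: fam · i · ly
Counting: 3 parts
= 3 syllables


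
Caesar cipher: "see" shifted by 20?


Word: "see"
Shift: 20
Each letter → (letter + shift) mod 26:
  's' (18) + 20 = 12 → 'm'
  'e' (4) + 20 = 24 → 'y'
  'e' (4) + 20 = 24 → 'y'
Result = "myy"


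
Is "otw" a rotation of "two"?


Word: "two", Candidate: "otw"
Method: check if candidate is substring of word+word
"twotwo" contains "otw"? Yes
Is rotation = Yes


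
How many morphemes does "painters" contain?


Word: "painters"
Morphemes: paint | -er | -s
Each morpheme carries meaning
= 3 morphemes


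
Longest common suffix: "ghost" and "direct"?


Word 1: "ghost"
Word 2: "direct"
Comparing from end:
  Pos -1: 't' == 't'
  Pos -2: 's' != 'c' (stop)
LCS = "t" (length 1)


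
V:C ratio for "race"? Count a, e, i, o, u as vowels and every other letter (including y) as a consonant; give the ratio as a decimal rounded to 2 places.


Word: "race"
Vowels (a,e,i,o,u): 2
Consonants: 2
Ratio = 2/2
= 1.00
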